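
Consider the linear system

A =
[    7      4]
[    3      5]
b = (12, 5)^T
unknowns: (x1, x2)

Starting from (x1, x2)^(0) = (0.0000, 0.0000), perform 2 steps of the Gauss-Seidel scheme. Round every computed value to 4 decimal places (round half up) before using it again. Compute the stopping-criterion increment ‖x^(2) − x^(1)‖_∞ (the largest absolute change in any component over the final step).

Iteration 1:
  x1 = (12 - (4)·0.0000) / (7) = 1.7143
  x2 = (5 - (3)·1.7143) / (5) = -0.0286
Iteration 2:
  x1 = (12 - (4)·-0.0286) / (7) = 1.7306
  x2 = (5 - (3)·1.7306) / (5) = -0.0384
Change: (0.0163, -0.0098) → max |·| = 0.0163

0.0163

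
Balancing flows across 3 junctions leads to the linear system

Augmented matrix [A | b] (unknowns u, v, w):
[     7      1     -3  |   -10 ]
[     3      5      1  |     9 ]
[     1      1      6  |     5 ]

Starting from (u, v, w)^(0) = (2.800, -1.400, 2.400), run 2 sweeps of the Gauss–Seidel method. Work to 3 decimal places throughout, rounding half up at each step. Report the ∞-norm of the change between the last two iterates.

Iteration 1:
  u = (-10 - (1)·-1.400 - (-3)·2.400) / (7) = -0.200
  v = (9 - (3)·-0.200 - (1)·2.400) / (5) = 1.440
  w = (5 - (1)·-0.200 - (1)·1.440) / (6) = 0.627
Iteration 2:
  u = (-10 - (1)·1.440 - (-3)·0.627) / (7) = -1.366
  v = (9 - (3)·-1.366 - (1)·0.627) / (5) = 2.494
  w = (5 - (1)·-1.366 - (1)·2.494) / (6) = 0.645
Change: (-1.166, 1.054, 0.018) → max |·| = 1.166

1.166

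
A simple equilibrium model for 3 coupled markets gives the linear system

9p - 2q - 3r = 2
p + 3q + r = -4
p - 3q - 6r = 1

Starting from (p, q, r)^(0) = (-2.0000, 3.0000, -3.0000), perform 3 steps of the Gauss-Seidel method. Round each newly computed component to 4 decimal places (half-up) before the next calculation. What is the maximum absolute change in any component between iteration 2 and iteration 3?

Iteration 1:
  p = (2 - (-2)·3.0000 - (-3)·-3.0000) / (9) = -0.1111
  q = (-4 - (1)·-0.1111 - (1)·-3.0000) / (3) = -0.2963
  r = (1 - (1)·-0.1111 - (-3)·-0.2963) / (-6) = -0.0370
Iteration 2:
  p = (2 - (-2)·-0.2963 - (-3)·-0.0370) / (9) = 0.1440
  q = (-4 - (1)·0.1440 - (1)·-0.0370) / (3) = -1.3690
  r = (1 - (1)·0.1440 - (-3)·-1.3690) / (-6) = 0.5418
Iteration 3:
  p = (2 - (-2)·-1.3690 - (-3)·0.5418) / (9) = 0.0986
  q = (-4 - (1)·0.0986 - (1)·0.5418) / (3) = -1.5468
  r = (1 - (1)·0.0986 - (-3)·-1.5468) / (-6) = 0.6232
Change: (-0.0454, -0.1778, 0.0814) → max |·| = 0.1778

0.1778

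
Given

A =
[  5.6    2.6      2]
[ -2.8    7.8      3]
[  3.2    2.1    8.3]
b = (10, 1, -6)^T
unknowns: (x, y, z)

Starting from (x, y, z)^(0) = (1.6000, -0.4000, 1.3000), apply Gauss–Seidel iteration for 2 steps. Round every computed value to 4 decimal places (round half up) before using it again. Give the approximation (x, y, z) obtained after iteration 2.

Iteration 1:
  x = (10 - (2.6)·-0.4000 - (2)·1.3000) / (5.6) = 1.5071
  y = (1 - (-2.8)·1.5071 - (3)·1.3000) / (7.8) = 0.1692
  z = (-6 - (3.2)·1.5071 - (2.1)·0.1692) / (8.3) = -1.3468
Iteration 2:
  x = (10 - (2.6)·0.1692 - (2)·-1.3468) / (5.6) = 2.1882
  y = (1 - (-2.8)·2.1882 - (3)·-1.3468) / (7.8) = 1.4317
  z = (-6 - (3.2)·2.1882 - (2.1)·1.4317) / (8.3) = -1.9288

(2.1882, 1.4317, -1.9288)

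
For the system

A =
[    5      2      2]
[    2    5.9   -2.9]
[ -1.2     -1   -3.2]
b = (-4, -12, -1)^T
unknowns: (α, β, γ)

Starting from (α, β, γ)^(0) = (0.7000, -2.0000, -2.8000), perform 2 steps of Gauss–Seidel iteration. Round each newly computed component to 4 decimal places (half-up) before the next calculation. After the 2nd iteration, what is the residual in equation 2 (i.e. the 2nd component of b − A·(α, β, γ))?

-1.0753

Iteration 1:
  α = (-4 - (2)·-2.0000 - (2)·-2.8000) / (5) = 1.1200
  β = (-12 - (2)·1.1200 - (-2.9)·-2.8000) / (5.9) = -3.7898
  γ = (-1 - (-1.2)·1.1200 - (-1)·-3.7898) / (-3.2) = 1.0768
Iteration 2:
  α = (-4 - (2)·-3.7898 - (2)·1.0768) / (5) = 0.2852
  β = (-12 - (2)·0.2852 - (-2.9)·1.0768) / (5.9) = -1.6013
  γ = (-1 - (-1.2)·0.2852 - (-1)·-1.6013) / (-3.2) = 0.7060
Residual b − A·x = (-3.6354, -1.0753, 0.0001)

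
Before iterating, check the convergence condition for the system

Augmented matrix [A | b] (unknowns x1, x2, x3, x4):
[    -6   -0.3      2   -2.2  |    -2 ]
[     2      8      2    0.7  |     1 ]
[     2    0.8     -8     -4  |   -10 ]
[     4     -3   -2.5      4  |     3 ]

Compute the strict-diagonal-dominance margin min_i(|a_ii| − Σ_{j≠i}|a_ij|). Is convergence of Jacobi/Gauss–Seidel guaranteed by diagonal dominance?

row 1: |-6| − (0.3+2+2.2) = 1.5
row 2: |8| − (2+2+0.7) = 3.3
row 3: |-8| − (2+0.8+4) = 1.2
row 4: |4| − (4+3+2.5) = -5.5
minimum over rows = -5.5 → not strictly diagonally dominant

-5.5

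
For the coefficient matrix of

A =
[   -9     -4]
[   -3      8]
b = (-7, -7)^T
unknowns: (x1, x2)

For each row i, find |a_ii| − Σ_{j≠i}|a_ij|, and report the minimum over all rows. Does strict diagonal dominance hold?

5

row 1: |-9| − (4) = 5
row 2: |8| − (3) = 5
minimum over rows = 5 → strictly diagonally dominant (convergence guaranteed)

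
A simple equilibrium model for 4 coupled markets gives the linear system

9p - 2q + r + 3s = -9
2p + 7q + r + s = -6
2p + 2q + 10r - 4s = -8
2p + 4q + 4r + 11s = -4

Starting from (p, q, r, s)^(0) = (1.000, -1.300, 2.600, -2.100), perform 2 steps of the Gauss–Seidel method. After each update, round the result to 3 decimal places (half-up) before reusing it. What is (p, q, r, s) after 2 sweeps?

(-1.178, -0.406, -0.273, 0.097)

Iteration 1:
  p = (-9 - (-2)·-1.300 - (1)·2.600 - (3)·-2.100) / (9) = -0.878
  q = (-6 - (2)·-0.878 - (1)·2.600 - (1)·-2.100) / (7) = -0.678
  r = (-8 - (2)·-0.878 - (2)·-0.678 - (-4)·-2.100) / (10) = -1.329
  s = (-4 - (2)·-0.878 - (4)·-0.678 - (4)·-1.329) / (11) = 0.526
Iteration 2:
  p = (-9 - (-2)·-0.678 - (1)·-1.329 - (3)·0.526) / (9) = -1.178
  q = (-6 - (2)·-1.178 - (1)·-1.329 - (1)·0.526) / (7) = -0.406
  r = (-8 - (2)·-1.178 - (2)·-0.406 - (-4)·0.526) / (10) = -0.273
  s = (-4 - (2)·-1.178 - (4)·-0.406 - (4)·-0.273) / (11) = 0.097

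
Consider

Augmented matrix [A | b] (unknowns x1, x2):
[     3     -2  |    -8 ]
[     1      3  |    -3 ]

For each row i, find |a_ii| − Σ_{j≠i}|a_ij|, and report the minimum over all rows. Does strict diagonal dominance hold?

row 1: |3| − (2) = 1
row 2: |3| − (1) = 2
minimum over rows = 1 → strictly diagonally dominant (convergence guaranteed)

1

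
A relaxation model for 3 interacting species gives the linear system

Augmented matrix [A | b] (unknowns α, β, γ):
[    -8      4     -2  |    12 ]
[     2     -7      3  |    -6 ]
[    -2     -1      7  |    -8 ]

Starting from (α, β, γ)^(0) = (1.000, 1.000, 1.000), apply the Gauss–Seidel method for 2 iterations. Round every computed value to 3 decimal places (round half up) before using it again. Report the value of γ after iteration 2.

-1.331

Iteration 1:
  α = (12 - (4)·1.000 - (-2)·1.000) / (-8) = -1.250
  β = (-6 - (2)·-1.250 - (3)·1.000) / (-7) = 0.929
  γ = (-8 - (-2)·-1.250 - (-1)·0.929) / (7) = -1.367
Iteration 2:
  α = (12 - (4)·0.929 - (-2)·-1.367) / (-8) = -0.694
  β = (-6 - (2)·-0.694 - (3)·-1.367) / (-7) = 0.073
  γ = (-8 - (-2)·-0.694 - (-1)·0.073) / (7) = -1.331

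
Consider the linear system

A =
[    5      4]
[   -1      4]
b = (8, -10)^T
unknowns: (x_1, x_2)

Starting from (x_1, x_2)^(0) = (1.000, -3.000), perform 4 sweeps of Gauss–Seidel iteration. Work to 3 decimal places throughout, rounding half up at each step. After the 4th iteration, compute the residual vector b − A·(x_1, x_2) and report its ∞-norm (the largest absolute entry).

0.048

Iteration 1:
  x_1 = (8 - (4)·-3.000) / (5) = 4.000
  x_2 = (-10 - (-1)·4.000) / (4) = -1.500
Iteration 2:
  x_1 = (8 - (4)·-1.500) / (5) = 2.800
  x_2 = (-10 - (-1)·2.800) / (4) = -1.800
Iteration 3:
  x_1 = (8 - (4)·-1.800) / (5) = 3.040
  x_2 = (-10 - (-1)·3.040) / (4) = -1.740
Iteration 4:
  x_1 = (8 - (4)·-1.740) / (5) = 2.992
  x_2 = (-10 - (-1)·2.992) / (4) = -1.752
Residual b − A·x = (0.048, 0.000); ∞-norm = 0.048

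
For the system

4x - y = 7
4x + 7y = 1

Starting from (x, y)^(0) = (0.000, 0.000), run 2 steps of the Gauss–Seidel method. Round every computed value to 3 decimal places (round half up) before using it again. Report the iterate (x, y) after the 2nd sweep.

Iteration 1:
  x = (7 - (-1)·0.000) / (4) = 1.750
  y = (1 - (4)·1.750) / (7) = -0.857
Iteration 2:
  x = (7 - (-1)·-0.857) / (4) = 1.536
  y = (1 - (4)·1.536) / (7) = -0.735

(1.536, -0.735)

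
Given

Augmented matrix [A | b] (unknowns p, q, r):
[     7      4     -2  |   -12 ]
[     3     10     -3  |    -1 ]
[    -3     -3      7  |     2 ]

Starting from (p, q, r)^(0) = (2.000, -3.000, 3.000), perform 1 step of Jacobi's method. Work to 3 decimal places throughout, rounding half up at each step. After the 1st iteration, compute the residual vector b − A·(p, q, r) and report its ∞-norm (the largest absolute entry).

Iteration 1:
  p = (-12 - (4)·-3.000 - (-2)·3.000) / (7) = 0.857
  q = (-1 - (3)·2.000 - (-3)·3.000) / (10) = 0.200
  r = (2 - (-3)·2.000 - (-3)·-3.000) / (7) = -0.143
Residual b − A·x = (-19.085, -6.000, 6.172); ∞-norm = 19.085

19.085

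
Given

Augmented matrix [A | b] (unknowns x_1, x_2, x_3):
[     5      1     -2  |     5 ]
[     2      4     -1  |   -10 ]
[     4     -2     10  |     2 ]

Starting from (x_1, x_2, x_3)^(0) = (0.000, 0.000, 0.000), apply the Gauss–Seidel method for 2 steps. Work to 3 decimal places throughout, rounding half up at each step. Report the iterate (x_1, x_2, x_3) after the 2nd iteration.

Iteration 1:
  x_1 = (5 - (1)·0.000 - (-2)·0.000) / (5) = 1.000
  x_2 = (-10 - (2)·1.000 - (-1)·0.000) / (4) = -3.000
  x_3 = (2 - (4)·1.000 - (-2)·-3.000) / (10) = -0.800
Iteration 2:
  x_1 = (5 - (1)·-3.000 - (-2)·-0.800) / (5) = 1.280
  x_2 = (-10 - (2)·1.280 - (-1)·-0.800) / (4) = -3.340
  x_3 = (2 - (4)·1.280 - (-2)·-3.340) / (10) = -0.980

(1.280, -3.340, -0.980)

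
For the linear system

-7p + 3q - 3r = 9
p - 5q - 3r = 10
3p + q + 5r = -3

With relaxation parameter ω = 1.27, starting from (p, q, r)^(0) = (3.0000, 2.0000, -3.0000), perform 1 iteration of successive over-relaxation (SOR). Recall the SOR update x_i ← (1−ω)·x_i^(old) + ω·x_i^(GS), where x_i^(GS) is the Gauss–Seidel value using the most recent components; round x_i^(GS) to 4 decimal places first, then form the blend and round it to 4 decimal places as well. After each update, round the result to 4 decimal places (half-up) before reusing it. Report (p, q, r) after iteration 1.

Iteration 1:
  p: GS value = (9 - (3)·2.0000 - (-3)·-3.0000) / (-7) = 0.8571;  p ← (1−ω)·3.0000 + ω·0.8571 = 0.2785
  q: GS value = (10 - (1)·0.2785 - (-3)·-3.0000) / (-5) = -0.1443;  q ← (1−ω)·2.0000 + ω·-0.1443 = -0.7233
  r: GS value = (-3 - (3)·0.2785 - (1)·-0.7233) / (5) = -0.6224;  r ← (1−ω)·-3.0000 + ω·-0.6224 = 0.0196

(0.2785, -0.7233, 0.0196)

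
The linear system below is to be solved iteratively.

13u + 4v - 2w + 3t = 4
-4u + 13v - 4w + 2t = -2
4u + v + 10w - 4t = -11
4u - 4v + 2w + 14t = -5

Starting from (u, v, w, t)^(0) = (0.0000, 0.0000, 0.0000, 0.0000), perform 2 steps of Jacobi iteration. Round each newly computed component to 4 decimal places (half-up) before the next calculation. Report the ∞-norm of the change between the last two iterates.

0.2505

Iteration 1:
  u = (4 - (4)·0.0000 - (-2)·0.0000 - (3)·0.0000) / (13) = 0.3077
  v = (-2 - (-4)·0.0000 - (-4)·0.0000 - (2)·0.0000) / (13) = -0.1538
  w = (-11 - (4)·0.0000 - (1)·0.0000 - (-4)·0.0000) / (10) = -1.1000
  t = (-5 - (4)·0.0000 - (-4)·0.0000 - (2)·0.0000) / (14) = -0.3571
Iteration 2:
  u = (4 - (4)·-0.1538 - (-2)·-1.1000 - (3)·-0.3571) / (13) = 0.2682
  v = (-2 - (-4)·0.3077 - (-4)·-1.1000 - (2)·-0.3571) / (13) = -0.3427
  w = (-11 - (4)·0.3077 - (1)·-0.1538 - (-4)·-0.3571) / (10) = -1.3505
  t = (-5 - (4)·0.3077 - (-4)·-0.1538 - (2)·-1.1000) / (14) = -0.3319
Change: (-0.0395, -0.1889, -0.2505, 0.0252) → max |·| = 0.2505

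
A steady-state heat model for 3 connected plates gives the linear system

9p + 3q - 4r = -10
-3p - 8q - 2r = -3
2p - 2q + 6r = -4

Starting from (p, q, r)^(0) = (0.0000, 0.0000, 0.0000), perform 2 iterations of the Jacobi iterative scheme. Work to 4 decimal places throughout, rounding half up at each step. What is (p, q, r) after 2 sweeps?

(-1.5324, 0.9583, -0.1713)

Iteration 1:
  p = (-10 - (3)·0.0000 - (-4)·0.0000) / (9) = -1.1111
  q = (-3 - (-3)·0.0000 - (-2)·0.0000) / (-8) = 0.3750
  r = (-4 - (2)·0.0000 - (-2)·0.0000) / (6) = -0.6667
Iteration 2:
  p = (-10 - (3)·0.3750 - (-4)·-0.6667) / (9) = -1.5324
  q = (-3 - (-3)·-1.1111 - (-2)·-0.6667) / (-8) = 0.9583
  r = (-4 - (2)·-1.1111 - (-2)·0.3750) / (6) = -0.1713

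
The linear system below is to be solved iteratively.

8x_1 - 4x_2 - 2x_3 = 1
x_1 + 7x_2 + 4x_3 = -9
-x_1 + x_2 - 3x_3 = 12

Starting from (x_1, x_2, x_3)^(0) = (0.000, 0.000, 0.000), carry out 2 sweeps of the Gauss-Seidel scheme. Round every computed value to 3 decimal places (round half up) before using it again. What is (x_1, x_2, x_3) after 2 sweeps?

(-1.646, 1.507, -2.949)

Iteration 1:
  x_1 = (1 - (-4)·0.000 - (-2)·0.000) / (8) = 0.125
  x_2 = (-9 - (1)·0.125 - (4)·0.000) / (7) = -1.304
  x_3 = (12 - (-1)·0.125 - (1)·-1.304) / (-3) = -4.476
Iteration 2:
  x_1 = (1 - (-4)·-1.304 - (-2)·-4.476) / (8) = -1.646
  x_2 = (-9 - (1)·-1.646 - (4)·-4.476) / (7) = 1.507
  x_3 = (12 - (-1)·-1.646 - (1)·1.507) / (-3) = -2.949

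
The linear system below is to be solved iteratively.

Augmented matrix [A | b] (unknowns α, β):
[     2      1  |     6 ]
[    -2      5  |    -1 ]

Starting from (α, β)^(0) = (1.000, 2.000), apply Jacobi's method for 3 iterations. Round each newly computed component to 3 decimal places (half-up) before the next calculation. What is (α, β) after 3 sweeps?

(2.700, 0.960)

Iteration 1:
  α = (6 - (1)·2.000) / (2) = 2.000
  β = (-1 - (-2)·1.000) / (5) = 0.200
Iteration 2:
  α = (6 - (1)·0.200) / (2) = 2.900
  β = (-1 - (-2)·2.000) / (5) = 0.600
Iteration 3:
  α = (6 - (1)·0.600) / (2) = 2.700
  β = (-1 - (-2)·2.900) / (5) = 0.960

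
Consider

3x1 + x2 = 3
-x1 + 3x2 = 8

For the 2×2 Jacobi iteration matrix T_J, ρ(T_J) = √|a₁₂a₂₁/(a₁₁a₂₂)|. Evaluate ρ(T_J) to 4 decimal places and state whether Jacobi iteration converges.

0.3333

a₁₂a₂₁/(a₁₁a₂₂) = (1)·(-1) / ((3)·(3)) = -0.111111
ρ = √|-0.111111| = √0.111111 = 0.3333
ρ < 1, so Jacobi converges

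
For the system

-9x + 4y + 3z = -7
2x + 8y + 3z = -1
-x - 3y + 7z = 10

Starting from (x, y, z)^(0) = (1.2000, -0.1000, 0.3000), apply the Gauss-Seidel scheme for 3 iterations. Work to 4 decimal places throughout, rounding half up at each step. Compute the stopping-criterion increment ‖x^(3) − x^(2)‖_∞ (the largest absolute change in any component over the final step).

0.2524

Iteration 1:
  x = (-7 - (4)·-0.1000 - (3)·0.3000) / (-9) = 0.8333
  y = (-1 - (2)·0.8333 - (3)·0.3000) / (8) = -0.4458
  z = (10 - (-1)·0.8333 - (-3)·-0.4458) / (7) = 1.3566
Iteration 2:
  x = (-7 - (4)·-0.4458 - (3)·1.3566) / (-9) = 1.0318
  y = (-1 - (2)·1.0318 - (3)·1.3566) / (8) = -0.8917
  z = (10 - (-1)·1.0318 - (-3)·-0.8917) / (7) = 1.1938
Iteration 3:
  x = (-7 - (4)·-0.8917 - (3)·1.1938) / (-9) = 0.7794
  y = (-1 - (2)·0.7794 - (3)·1.1938) / (8) = -0.7675
  z = (10 - (-1)·0.7794 - (-3)·-0.7675) / (7) = 1.2110
Change: (-0.2524, 0.1242, 0.0172) → max |·| = 0.2524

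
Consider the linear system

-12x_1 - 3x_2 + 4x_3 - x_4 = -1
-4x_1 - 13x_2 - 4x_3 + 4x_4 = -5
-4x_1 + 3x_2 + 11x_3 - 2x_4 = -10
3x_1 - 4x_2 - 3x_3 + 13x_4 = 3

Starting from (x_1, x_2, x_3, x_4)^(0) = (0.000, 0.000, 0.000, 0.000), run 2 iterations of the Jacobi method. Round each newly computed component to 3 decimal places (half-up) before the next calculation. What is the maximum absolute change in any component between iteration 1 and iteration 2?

0.418

Iteration 1:
  x_1 = (-1 - (-3)·0.000 - (4)·0.000 - (-1)·0.000) / (-12) = 0.083
  x_2 = (-5 - (-4)·0.000 - (-4)·0.000 - (4)·0.000) / (-13) = 0.385
  x_3 = (-10 - (-4)·0.000 - (3)·0.000 - (-2)·0.000) / (11) = -0.909
  x_4 = (3 - (3)·0.000 - (-4)·0.000 - (-3)·0.000) / (13) = 0.231
Iteration 2:
  x_1 = (-1 - (-3)·0.385 - (4)·-0.909 - (-1)·0.231) / (-12) = -0.335
  x_2 = (-5 - (-4)·0.083 - (-4)·-0.909 - (4)·0.231) / (-13) = 0.710
  x_3 = (-10 - (-4)·0.083 - (3)·0.385 - (-2)·0.231) / (11) = -0.942
  x_4 = (3 - (3)·0.083 - (-4)·0.385 - (-3)·-0.909) / (13) = 0.120
Change: (-0.418, 0.325, -0.033, -0.111) → max |·| = 0.418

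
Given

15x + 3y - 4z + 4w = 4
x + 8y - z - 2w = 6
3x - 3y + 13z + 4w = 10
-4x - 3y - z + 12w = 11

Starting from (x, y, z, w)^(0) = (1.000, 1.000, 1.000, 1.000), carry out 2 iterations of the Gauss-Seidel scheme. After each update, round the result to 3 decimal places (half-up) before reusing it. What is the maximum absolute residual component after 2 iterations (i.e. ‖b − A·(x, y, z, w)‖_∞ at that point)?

0.191

Iteration 1:
  x = (4 - (3)·1.000 - (-4)·1.000 - (4)·1.000) / (15) = 0.067
  y = (6 - (1)·0.067 - (-1)·1.000 - (-2)·1.000) / (8) = 1.117
  z = (10 - (3)·0.067 - (-3)·1.117 - (4)·1.000) / (13) = 0.704
  w = (11 - (-4)·0.067 - (-3)·1.117 - (-1)·0.704) / (12) = 1.277
Iteration 2:
  x = (4 - (3)·1.117 - (-4)·0.704 - (4)·1.277) / (15) = -0.110
  y = (6 - (1)·-0.110 - (-1)·0.704 - (-2)·1.277) / (8) = 1.171
  z = (10 - (3)·-0.110 - (-3)·1.171 - (4)·1.277) / (13) = 0.672
  w = (11 - (-4)·-0.110 - (-3)·1.171 - (-1)·0.672) / (12) = 1.229
Residual b − A·x = (-0.091, -0.128, 0.191, -0.003); ∞-norm = 0.191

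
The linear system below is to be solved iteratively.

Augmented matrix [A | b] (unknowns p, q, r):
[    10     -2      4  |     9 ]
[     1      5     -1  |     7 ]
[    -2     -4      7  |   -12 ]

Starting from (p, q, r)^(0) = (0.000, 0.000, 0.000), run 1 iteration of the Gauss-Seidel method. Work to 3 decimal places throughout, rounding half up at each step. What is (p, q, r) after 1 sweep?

(0.900, 1.220, -0.760)

Iteration 1:
  p = (9 - (-2)·0.000 - (4)·0.000) / (10) = 0.900
  q = (7 - (1)·0.900 - (-1)·0.000) / (5) = 1.220
  r = (-12 - (-2)·0.900 - (-4)·1.220) / (7) = -0.760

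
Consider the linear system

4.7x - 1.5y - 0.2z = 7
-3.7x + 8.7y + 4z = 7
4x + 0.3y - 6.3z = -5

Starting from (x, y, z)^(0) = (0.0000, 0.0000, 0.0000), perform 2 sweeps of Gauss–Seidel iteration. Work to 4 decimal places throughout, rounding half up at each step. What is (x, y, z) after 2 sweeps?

Iteration 1:
  x = (7 - (-1.5)·0.0000 - (-0.2)·0.0000) / (4.7) = 1.4894
  y = (7 - (-3.7)·1.4894 - (4)·0.0000) / (8.7) = 1.4380
  z = (-5 - (4)·1.4894 - (0.3)·1.4380) / (-6.3) = 1.8078
Iteration 2:
  x = (7 - (-1.5)·1.4380 - (-0.2)·1.8078) / (4.7) = 2.0252
  y = (7 - (-3.7)·2.0252 - (4)·1.8078) / (8.7) = 0.8347
  z = (-5 - (4)·2.0252 - (0.3)·0.8347) / (-6.3) = 2.1192

(2.0252, 0.8347, 2.1192)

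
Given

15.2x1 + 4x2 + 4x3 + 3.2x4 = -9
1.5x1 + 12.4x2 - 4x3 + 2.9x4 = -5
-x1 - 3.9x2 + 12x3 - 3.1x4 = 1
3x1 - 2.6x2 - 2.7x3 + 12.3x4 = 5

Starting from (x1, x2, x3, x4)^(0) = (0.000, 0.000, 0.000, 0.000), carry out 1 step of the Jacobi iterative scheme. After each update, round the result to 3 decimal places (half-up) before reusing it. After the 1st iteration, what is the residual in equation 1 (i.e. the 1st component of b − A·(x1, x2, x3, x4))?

-0.024

Iteration 1:
  x1 = (-9 - (4)·0.000 - (4)·0.000 - (3.2)·0.000) / (15.2) = -0.592
  x2 = (-5 - (1.5)·0.000 - (-4)·0.000 - (2.9)·0.000) / (12.4) = -0.403
  x3 = (1 - (-1)·0.000 - (-3.9)·0.000 - (-3.1)·0.000) / (12) = 0.083
  x4 = (5 - (3)·0.000 - (-2.6)·0.000 - (-2.7)·0.000) / (12.3) = 0.407
Residual b − A·x = (-0.024, 0.037, -0.898, 0.946)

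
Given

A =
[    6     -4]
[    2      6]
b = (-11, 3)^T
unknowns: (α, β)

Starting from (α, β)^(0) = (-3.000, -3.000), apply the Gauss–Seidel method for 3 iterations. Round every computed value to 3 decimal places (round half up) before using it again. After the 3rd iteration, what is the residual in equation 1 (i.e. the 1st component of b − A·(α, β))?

0.944

Iteration 1:
  α = (-11 - (-4)·-3.000) / (6) = -3.833
  β = (3 - (2)·-3.833) / (6) = 1.778
Iteration 2:
  α = (-11 - (-4)·1.778) / (6) = -0.648
  β = (3 - (2)·-0.648) / (6) = 0.716
Iteration 3:
  α = (-11 - (-4)·0.716) / (6) = -1.356
  β = (3 - (2)·-1.356) / (6) = 0.952
Residual b − A·x = (0.944, 0.000)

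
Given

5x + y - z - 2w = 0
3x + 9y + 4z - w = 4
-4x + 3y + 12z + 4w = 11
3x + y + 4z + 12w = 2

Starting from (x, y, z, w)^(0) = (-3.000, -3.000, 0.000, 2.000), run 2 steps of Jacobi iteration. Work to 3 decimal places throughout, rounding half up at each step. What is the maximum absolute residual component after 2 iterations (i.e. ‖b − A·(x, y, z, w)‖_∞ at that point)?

Iteration 1:
  x = (0 - (1)·-3.000 - (-1)·0.000 - (-2)·2.000) / (5) = 1.400
  y = (4 - (3)·-3.000 - (4)·0.000 - (-1)·2.000) / (9) = 1.667
  z = (11 - (-4)·-3.000 - (3)·-3.000 - (4)·2.000) / (12) = 0.000
  w = (2 - (3)·-3.000 - (1)·-3.000 - (4)·0.000) / (12) = 1.167
Iteration 2:
  x = (0 - (1)·1.667 - (-1)·0.000 - (-2)·1.167) / (5) = 0.133
  y = (4 - (3)·1.400 - (4)·0.000 - (-1)·1.167) / (9) = 0.107
  z = (11 - (-4)·1.400 - (3)·1.667 - (4)·1.167) / (12) = 0.578
  w = (2 - (3)·1.400 - (1)·1.667 - (4)·0.000) / (12) = -0.322
Residual b − A·x = (-0.838, 0.004, 5.563, 3.046); ∞-norm = 5.563

5.563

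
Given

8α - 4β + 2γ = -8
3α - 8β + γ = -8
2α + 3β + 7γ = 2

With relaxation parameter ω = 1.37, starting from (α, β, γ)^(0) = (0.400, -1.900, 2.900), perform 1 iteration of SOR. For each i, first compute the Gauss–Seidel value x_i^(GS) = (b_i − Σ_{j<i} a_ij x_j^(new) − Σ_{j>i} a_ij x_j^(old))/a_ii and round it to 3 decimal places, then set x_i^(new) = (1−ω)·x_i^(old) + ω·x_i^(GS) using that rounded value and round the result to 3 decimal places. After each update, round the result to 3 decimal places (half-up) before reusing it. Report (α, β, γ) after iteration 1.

Iteration 1:
  α: GS value = (-8 - (-4)·-1.900 - (2)·2.900) / (8) = -2.675;  α ← (1−ω)·0.400 + ω·-2.675 = -3.813
  β: GS value = (-8 - (3)·-3.813 - (1)·2.900) / (-8) = -0.067;  β ← (1−ω)·-1.900 + ω·-0.067 = 0.611
  γ: GS value = (2 - (2)·-3.813 - (3)·0.611) / (7) = 1.113;  γ ← (1−ω)·2.900 + ω·1.113 = 0.452

(-3.813, 0.611, 0.452)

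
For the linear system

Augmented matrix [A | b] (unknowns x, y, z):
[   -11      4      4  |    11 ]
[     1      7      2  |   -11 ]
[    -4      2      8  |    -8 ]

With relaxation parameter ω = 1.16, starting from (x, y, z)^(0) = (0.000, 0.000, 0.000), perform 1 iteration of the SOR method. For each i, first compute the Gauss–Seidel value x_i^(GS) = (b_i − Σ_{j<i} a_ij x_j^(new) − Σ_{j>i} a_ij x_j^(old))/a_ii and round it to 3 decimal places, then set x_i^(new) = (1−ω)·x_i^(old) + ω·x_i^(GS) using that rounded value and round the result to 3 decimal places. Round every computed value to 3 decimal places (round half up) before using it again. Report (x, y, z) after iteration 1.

Iteration 1:
  x: GS value = (11 - (4)·0.000 - (4)·0.000) / (-11) = -1.000;  x ← (1−ω)·0.000 + ω·-1.000 = -1.160
  y: GS value = (-11 - (1)·-1.160 - (2)·0.000) / (7) = -1.406;  y ← (1−ω)·0.000 + ω·-1.406 = -1.631
  z: GS value = (-8 - (-4)·-1.160 - (2)·-1.631) / (8) = -1.172;  z ← (1−ω)·0.000 + ω·-1.172 = -1.360

(-1.160, -1.631, -1.360)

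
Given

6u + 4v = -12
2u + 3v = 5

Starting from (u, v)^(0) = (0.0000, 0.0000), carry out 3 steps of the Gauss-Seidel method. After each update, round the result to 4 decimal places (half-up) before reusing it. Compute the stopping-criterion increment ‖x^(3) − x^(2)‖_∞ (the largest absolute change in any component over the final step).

0.8889

Iteration 1:
  u = (-12 - (4)·0.0000) / (6) = -2.0000
  v = (5 - (2)·-2.0000) / (3) = 3.0000
Iteration 2:
  u = (-12 - (4)·3.0000) / (6) = -4.0000
  v = (5 - (2)·-4.0000) / (3) = 4.3333
Iteration 3:
  u = (-12 - (4)·4.3333) / (6) = -4.8889
  v = (5 - (2)·-4.8889) / (3) = 4.9259
Change: (-0.8889, 0.5926) → max |·| = 0.8889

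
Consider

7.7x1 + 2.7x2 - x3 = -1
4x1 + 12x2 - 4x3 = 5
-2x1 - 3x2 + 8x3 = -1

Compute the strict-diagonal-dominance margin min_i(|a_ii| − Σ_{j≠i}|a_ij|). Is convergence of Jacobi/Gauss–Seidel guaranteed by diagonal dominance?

row 1: |7.7| − (2.7+1) = 4
row 2: |12| − (4+4) = 4
row 3: |8| − (2+3) = 3
minimum over rows = 3 → strictly diagonally dominant (convergence guaranteed)

3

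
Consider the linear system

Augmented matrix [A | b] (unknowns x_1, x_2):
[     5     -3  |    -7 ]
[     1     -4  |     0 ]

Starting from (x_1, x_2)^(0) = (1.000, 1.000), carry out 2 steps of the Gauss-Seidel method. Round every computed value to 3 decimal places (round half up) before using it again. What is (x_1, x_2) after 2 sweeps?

(-1.520, -0.380)

Iteration 1:
  x_1 = (-7 - (-3)·1.000) / (5) = -0.800
  x_2 = (0 - (1)·-0.800) / (-4) = -0.200
Iteration 2:
  x_1 = (-7 - (-3)·-0.200) / (5) = -1.520
  x_2 = (0 - (1)·-1.520) / (-4) = -0.380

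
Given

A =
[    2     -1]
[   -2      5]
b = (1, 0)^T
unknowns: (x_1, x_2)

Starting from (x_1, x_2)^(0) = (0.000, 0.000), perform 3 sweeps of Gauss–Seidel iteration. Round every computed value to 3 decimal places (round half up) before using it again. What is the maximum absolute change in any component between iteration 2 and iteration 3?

0.020

Iteration 1:
  x_1 = (1 - (-1)·0.000) / (2) = 0.500
  x_2 = (0 - (-2)·0.500) / (5) = 0.200
Iteration 2:
  x_1 = (1 - (-1)·0.200) / (2) = 0.600
  x_2 = (0 - (-2)·0.600) / (5) = 0.240
Iteration 3:
  x_1 = (1 - (-1)·0.240) / (2) = 0.620
  x_2 = (0 - (-2)·0.620) / (5) = 0.248
Change: (0.020, 0.008) → max |·| = 0.020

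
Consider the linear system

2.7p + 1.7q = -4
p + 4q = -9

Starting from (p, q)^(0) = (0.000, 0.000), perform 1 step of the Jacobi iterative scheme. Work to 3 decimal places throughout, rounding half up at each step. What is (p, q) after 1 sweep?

Iteration 1:
  p = (-4 - (1.7)·0.000) / (2.7) = -1.481
  q = (-9 - (1)·0.000) / (4) = -2.250

(-1.481, -2.250)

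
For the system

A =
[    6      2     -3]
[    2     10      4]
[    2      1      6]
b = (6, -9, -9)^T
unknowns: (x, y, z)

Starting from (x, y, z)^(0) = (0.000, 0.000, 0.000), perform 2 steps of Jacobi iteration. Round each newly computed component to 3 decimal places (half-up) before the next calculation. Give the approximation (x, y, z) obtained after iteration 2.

Iteration 1:
  x = (6 - (2)·0.000 - (-3)·0.000) / (6) = 1.000
  y = (-9 - (2)·0.000 - (4)·0.000) / (10) = -0.900
  z = (-9 - (2)·0.000 - (1)·0.000) / (6) = -1.500
Iteration 2:
  x = (6 - (2)·-0.900 - (-3)·-1.500) / (6) = 0.550
  y = (-9 - (2)·1.000 - (4)·-1.500) / (10) = -0.500
  z = (-9 - (2)·1.000 - (1)·-0.900) / (6) = -1.683

(0.550, -0.500, -1.683)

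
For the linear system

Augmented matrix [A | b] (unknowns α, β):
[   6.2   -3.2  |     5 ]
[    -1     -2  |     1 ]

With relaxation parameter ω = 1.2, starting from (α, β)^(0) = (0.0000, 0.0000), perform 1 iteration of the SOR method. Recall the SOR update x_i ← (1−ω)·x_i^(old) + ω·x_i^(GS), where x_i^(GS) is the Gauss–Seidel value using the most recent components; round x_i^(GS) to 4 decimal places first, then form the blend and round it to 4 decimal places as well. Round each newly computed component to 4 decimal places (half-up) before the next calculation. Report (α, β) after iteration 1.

(0.9678, -1.1807)

Iteration 1:
  α: GS value = (5 - (-3.2)·0.0000) / (6.2) = 0.8065;  α ← (1−ω)·0.0000 + ω·0.8065 = 0.9678
  β: GS value = (1 - (-1)·0.9678) / (-2) = -0.9839;  β ← (1−ω)·0.0000 + ω·-0.9839 = -1.1807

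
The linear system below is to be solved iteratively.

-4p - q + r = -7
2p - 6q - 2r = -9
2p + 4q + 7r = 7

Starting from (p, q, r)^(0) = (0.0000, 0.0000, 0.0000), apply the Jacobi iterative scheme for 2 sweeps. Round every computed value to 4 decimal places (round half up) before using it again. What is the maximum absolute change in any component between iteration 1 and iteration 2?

Iteration 1:
  p = (-7 - (-1)·0.0000 - (1)·0.0000) / (-4) = 1.7500
  q = (-9 - (2)·0.0000 - (-2)·0.0000) / (-6) = 1.5000
  r = (7 - (2)·0.0000 - (4)·0.0000) / (7) = 1.0000
Iteration 2:
  p = (-7 - (-1)·1.5000 - (1)·1.0000) / (-4) = 1.6250
  q = (-9 - (2)·1.7500 - (-2)·1.0000) / (-6) = 1.7500
  r = (7 - (2)·1.7500 - (4)·1.5000) / (7) = -0.3571
Change: (-0.1250, 0.2500, -1.3571) → max |·| = 1.3571

1.3571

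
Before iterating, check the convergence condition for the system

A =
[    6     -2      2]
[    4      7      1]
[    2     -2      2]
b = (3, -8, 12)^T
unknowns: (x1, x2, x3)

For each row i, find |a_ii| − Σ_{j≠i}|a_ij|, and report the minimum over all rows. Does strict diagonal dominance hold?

row 1: |6| − (2+2) = 2
row 2: |7| − (4+1) = 2
row 3: |2| − (2+2) = -2
minimum over rows = -2 → not strictly diagonally dominant

-2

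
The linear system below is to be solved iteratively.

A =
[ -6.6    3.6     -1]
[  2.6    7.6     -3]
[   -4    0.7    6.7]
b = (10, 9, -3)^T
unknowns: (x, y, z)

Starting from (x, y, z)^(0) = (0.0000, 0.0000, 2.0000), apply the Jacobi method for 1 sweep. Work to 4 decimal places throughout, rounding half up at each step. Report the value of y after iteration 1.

Iteration 1:
  x = (10 - (3.6)·0.0000 - (-1)·2.0000) / (-6.6) = -1.8182
  y = (9 - (2.6)·0.0000 - (-3)·2.0000) / (7.6) = 1.9737
  z = (-3 - (-4)·0.0000 - (0.7)·0.0000) / (6.7) = -0.4478

1.9737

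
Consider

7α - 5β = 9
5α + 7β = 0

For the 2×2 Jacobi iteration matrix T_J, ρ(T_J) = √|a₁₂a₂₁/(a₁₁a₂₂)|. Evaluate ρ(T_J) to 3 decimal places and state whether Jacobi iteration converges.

a₁₂a₂₁/(a₁₁a₂₂) = (-5)·(5) / ((7)·(7)) = -0.510204
ρ = √|-0.510204| = √0.510204 = 0.714
ρ < 1, so Jacobi converges

0.714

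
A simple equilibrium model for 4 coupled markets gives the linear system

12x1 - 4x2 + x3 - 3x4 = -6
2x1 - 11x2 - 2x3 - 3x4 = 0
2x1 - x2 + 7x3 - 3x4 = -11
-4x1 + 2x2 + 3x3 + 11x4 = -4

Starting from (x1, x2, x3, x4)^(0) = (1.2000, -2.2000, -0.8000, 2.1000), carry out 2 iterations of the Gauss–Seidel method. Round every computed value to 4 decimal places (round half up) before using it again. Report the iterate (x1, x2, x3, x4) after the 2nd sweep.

(-0.7201, 0.0657, -1.5036, -0.2274)

Iteration 1:
  x1 = (-6 - (-4)·-2.2000 - (1)·-0.8000 - (-3)·2.1000) / (12) = -0.6417
  x2 = (0 - (2)·-0.6417 - (-2)·-0.8000 - (-3)·2.1000) / (-11) = -0.5439
  x3 = (-11 - (2)·-0.6417 - (-1)·-0.5439 - (-3)·2.1000) / (7) = -0.5658
  x4 = (-4 - (-4)·-0.6417 - (2)·-0.5439 - (3)·-0.5658) / (11) = -0.3438
Iteration 2:
  x1 = (-6 - (-4)·-0.5439 - (1)·-0.5658 - (-3)·-0.3438) / (12) = -0.7201
  x2 = (0 - (2)·-0.7201 - (-2)·-0.5658 - (-3)·-0.3438) / (-11) = 0.0657
  x3 = (-11 - (2)·-0.7201 - (-1)·0.0657 - (-3)·-0.3438) / (7) = -1.5036
  x4 = (-4 - (-4)·-0.7201 - (2)·0.0657 - (3)·-1.5036) / (11) = -0.2274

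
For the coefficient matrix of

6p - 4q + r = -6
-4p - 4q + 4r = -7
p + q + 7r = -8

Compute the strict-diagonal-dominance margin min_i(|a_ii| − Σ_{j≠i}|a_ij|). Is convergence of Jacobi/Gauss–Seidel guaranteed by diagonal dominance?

row 1: |6| − (4+1) = 1
row 2: |-4| − (4+4) = -4
row 3: |7| − (1+1) = 5
minimum over rows = -4 → not strictly diagonally dominant

-4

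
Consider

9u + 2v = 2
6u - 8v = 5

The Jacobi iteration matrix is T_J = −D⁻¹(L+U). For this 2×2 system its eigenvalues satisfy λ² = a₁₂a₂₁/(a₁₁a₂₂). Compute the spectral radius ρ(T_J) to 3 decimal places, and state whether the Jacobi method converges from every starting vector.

a₁₂a₂₁/(a₁₁a₂₂) = (2)·(6) / ((9)·(-8)) = -0.166667
ρ = √|-0.166667| = √0.166667 = 0.408
ρ < 1, so Jacobi converges

0.408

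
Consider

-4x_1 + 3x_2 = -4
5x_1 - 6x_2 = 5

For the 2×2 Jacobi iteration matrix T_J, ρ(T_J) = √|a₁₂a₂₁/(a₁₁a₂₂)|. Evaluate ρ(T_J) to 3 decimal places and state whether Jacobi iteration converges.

0.791

a₁₂a₂₁/(a₁₁a₂₂) = (3)·(5) / ((-4)·(-6)) = 0.625000
ρ = √|0.625000| = √0.625000 = 0.791
ρ < 1, so Jacobi converges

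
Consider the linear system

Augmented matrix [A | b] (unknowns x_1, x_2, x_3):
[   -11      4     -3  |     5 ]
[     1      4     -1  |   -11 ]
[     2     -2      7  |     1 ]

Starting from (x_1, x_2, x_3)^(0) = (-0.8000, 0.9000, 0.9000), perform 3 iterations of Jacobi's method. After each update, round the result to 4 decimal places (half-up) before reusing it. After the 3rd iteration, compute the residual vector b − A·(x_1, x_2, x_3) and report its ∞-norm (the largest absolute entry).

Iteration 1:
  x_1 = (5 - (4)·0.9000 - (-3)·0.9000) / (-11) = -0.3727
  x_2 = (-11 - (1)·-0.8000 - (-1)·0.9000) / (4) = -2.3250
  x_3 = (1 - (2)·-0.8000 - (-2)·0.9000) / (7) = 0.6286
Iteration 2:
  x_1 = (5 - (4)·-2.3250 - (-3)·0.6286) / (-11) = -1.4714
  x_2 = (-11 - (1)·-0.3727 - (-1)·0.6286) / (4) = -2.4997
  x_3 = (1 - (2)·-0.3727 - (-2)·-2.3250) / (7) = -0.4149
Iteration 3:
  x_1 = (5 - (4)·-2.4997 - (-3)·-0.4149) / (-11) = -1.2504
  x_2 = (-11 - (1)·-1.4714 - (-1)·-0.4149) / (4) = -2.4859
  x_3 = (1 - (2)·-1.4714 - (-2)·-2.4997) / (7) = -0.1509
Residual b − A·x = (0.7365, 0.0431, -0.4147); ∞-norm = 0.7365

0.7365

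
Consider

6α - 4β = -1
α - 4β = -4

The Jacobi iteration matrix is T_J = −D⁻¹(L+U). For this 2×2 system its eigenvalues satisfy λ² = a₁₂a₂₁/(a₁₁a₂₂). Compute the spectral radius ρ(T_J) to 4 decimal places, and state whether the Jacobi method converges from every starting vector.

a₁₂a₂₁/(a₁₁a₂₂) = (-4)·(1) / ((6)·(-4)) = 0.166667
ρ = √|0.166667| = √0.166667 = 0.4082
ρ < 1, so Jacobi converges

0.4082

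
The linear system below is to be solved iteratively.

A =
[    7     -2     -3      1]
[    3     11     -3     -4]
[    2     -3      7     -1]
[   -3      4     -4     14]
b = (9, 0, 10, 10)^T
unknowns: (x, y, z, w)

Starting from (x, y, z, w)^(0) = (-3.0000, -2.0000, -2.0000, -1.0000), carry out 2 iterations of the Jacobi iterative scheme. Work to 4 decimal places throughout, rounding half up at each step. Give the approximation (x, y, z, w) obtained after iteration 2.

(1.8006, 0.3766, 1.3998, 1.1076)

Iteration 1:
  x = (9 - (-2)·-2.0000 - (-3)·-2.0000 - (1)·-1.0000) / (7) = 0.0000
  y = (0 - (3)·-3.0000 - (-3)·-2.0000 - (-4)·-1.0000) / (11) = -0.0909
  z = (10 - (2)·-3.0000 - (-3)·-2.0000 - (-1)·-1.0000) / (7) = 1.2857
  w = (10 - (-3)·-3.0000 - (4)·-2.0000 - (-4)·-2.0000) / (14) = 0.0714
Iteration 2:
  x = (9 - (-2)·-0.0909 - (-3)·1.2857 - (1)·0.0714) / (7) = 1.8006
  y = (0 - (3)·0.0000 - (-3)·1.2857 - (-4)·0.0714) / (11) = 0.3766
  z = (10 - (2)·0.0000 - (-3)·-0.0909 - (-1)·0.0714) / (7) = 1.3998
  w = (10 - (-3)·0.0000 - (4)·-0.0909 - (-4)·1.2857) / (14) = 1.1076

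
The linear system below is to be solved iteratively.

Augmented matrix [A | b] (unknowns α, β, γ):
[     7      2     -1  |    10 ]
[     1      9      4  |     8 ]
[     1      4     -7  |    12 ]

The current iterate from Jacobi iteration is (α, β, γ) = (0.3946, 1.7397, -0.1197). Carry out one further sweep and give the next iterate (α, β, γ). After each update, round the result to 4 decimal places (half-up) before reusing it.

One sweep:
  α = (10 - (2)·1.7397 - (-1)·-0.1197) / (7) = 0.9144
  β = (8 - (1)·0.3946 - (4)·-0.1197) / (9) = 0.8982
  γ = (12 - (1)·0.3946 - (4)·1.7397) / (-7) = -0.6638

(0.9144, 0.8982, -0.6638)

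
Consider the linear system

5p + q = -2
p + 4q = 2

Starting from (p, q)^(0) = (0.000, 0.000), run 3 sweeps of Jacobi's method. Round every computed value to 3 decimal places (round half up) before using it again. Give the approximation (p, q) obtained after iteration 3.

Iteration 1:
  p = (-2 - (1)·0.000) / (5) = -0.400
  q = (2 - (1)·0.000) / (4) = 0.500
Iteration 2:
  p = (-2 - (1)·0.500) / (5) = -0.500
  q = (2 - (1)·-0.400) / (4) = 0.600
Iteration 3:
  p = (-2 - (1)·0.600) / (5) = -0.520
  q = (2 - (1)·-0.500) / (4) = 0.625

(-0.520, 0.625)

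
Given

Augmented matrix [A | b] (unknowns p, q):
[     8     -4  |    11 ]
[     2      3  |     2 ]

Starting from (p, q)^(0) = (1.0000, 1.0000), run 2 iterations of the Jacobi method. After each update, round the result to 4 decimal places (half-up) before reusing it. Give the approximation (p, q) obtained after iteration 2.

Iteration 1:
  p = (11 - (-4)·1.0000) / (8) = 1.8750
  q = (2 - (2)·1.0000) / (3) = 0.0000
Iteration 2:
  p = (11 - (-4)·0.0000) / (8) = 1.3750
  q = (2 - (2)·1.8750) / (3) = -0.5833

(1.3750, -0.5833)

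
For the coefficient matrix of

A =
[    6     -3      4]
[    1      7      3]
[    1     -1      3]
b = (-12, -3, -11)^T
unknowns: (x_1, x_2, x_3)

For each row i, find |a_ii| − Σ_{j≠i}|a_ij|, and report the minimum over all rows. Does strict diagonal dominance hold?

row 1: |6| − (3+4) = -1
row 2: |7| − (1+3) = 3
row 3: |3| − (1+1) = 1
minimum over rows = -1 → not strictly diagonally dominant

-1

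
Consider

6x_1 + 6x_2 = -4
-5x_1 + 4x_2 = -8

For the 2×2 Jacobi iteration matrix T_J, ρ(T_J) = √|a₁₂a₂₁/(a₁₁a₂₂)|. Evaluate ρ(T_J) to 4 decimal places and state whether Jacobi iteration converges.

1.1180

a₁₂a₂₁/(a₁₁a₂₂) = (6)·(-5) / ((6)·(4)) = -1.250000
ρ = √|-1.250000| = √1.250000 = 1.1180
ρ > 1, so Jacobi diverges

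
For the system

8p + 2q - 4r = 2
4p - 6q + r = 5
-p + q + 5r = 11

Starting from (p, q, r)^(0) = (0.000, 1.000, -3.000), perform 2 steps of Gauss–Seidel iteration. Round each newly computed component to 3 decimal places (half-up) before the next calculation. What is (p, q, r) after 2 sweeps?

(2.017, 0.906, 2.422)

Iteration 1:
  p = (2 - (2)·1.000 - (-4)·-3.000) / (8) = -1.500
  q = (5 - (4)·-1.500 - (1)·-3.000) / (-6) = -2.333
  r = (11 - (-1)·-1.500 - (1)·-2.333) / (5) = 2.367
Iteration 2:
  p = (2 - (2)·-2.333 - (-4)·2.367) / (8) = 2.017
  q = (5 - (4)·2.017 - (1)·2.367) / (-6) = 0.906
  r = (11 - (-1)·2.017 - (1)·0.906) / (5) = 2.422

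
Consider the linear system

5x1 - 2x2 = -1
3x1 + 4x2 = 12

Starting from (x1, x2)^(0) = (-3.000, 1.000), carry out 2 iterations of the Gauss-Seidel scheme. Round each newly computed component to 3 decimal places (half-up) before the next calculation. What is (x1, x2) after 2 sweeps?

Iteration 1:
  x1 = (-1 - (-2)·1.000) / (5) = 0.200
  x2 = (12 - (3)·0.200) / (4) = 2.850
Iteration 2:
  x1 = (-1 - (-2)·2.850) / (5) = 0.940
  x2 = (12 - (3)·0.940) / (4) = 2.295

(0.940, 2.295)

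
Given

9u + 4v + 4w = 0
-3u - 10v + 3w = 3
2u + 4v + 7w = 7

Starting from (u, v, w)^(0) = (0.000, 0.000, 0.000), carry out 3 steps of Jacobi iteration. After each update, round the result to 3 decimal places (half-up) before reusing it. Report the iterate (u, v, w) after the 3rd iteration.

(-0.520, 0.145, 1.089)

Iteration 1:
  u = (0 - (4)·0.000 - (4)·0.000) / (9) = 0.000
  v = (3 - (-3)·0.000 - (3)·0.000) / (-10) = -0.300
  w = (7 - (2)·0.000 - (4)·0.000) / (7) = 1.000
Iteration 2:
  u = (0 - (4)·-0.300 - (4)·1.000) / (9) = -0.311
  v = (3 - (-3)·0.000 - (3)·1.000) / (-10) = 0.000
  w = (7 - (2)·0.000 - (4)·-0.300) / (7) = 1.171
Iteration 3:
  u = (0 - (4)·0.000 - (4)·1.171) / (9) = -0.520
  v = (3 - (-3)·-0.311 - (3)·1.171) / (-10) = 0.145
  w = (7 - (2)·-0.311 - (4)·0.000) / (7) = 1.089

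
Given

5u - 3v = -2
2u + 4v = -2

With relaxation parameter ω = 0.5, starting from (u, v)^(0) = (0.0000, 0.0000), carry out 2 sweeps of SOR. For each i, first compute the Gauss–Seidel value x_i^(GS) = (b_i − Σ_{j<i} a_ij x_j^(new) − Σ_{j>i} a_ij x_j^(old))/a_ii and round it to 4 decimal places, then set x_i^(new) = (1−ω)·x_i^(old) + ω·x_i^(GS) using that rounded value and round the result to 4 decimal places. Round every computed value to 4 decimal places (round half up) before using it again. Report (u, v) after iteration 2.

(-0.3600, -0.2600)

Iteration 1:
  u: GS value = (-2 - (-3)·0.0000) / (5) = -0.4000;  u ← (1−ω)·0.0000 + ω·-0.4000 = -0.2000
  v: GS value = (-2 - (2)·-0.2000) / (4) = -0.4000;  v ← (1−ω)·0.0000 + ω·-0.4000 = -0.2000
Iteration 2:
  u: GS value = (-2 - (-3)·-0.2000) / (5) = -0.5200;  u ← (1−ω)·-0.2000 + ω·-0.5200 = -0.3600
  v: GS value = (-2 - (2)·-0.3600) / (4) = -0.3200;  v ← (1−ω)·-0.2000 + ω·-0.3200 = -0.2600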